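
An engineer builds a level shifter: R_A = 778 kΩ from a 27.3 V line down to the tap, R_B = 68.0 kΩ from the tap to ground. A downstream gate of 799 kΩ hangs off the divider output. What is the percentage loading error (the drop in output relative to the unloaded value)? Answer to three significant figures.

7.26 %

The divider's output (Thévenin) resistance is R_A‖R_B = 62.53 kΩ.
Fractional drop under load = R_th/(R_th + R_L) = 62.53 / (62.53 + 799) = 0.07258.
So the output falls by 7.26 %.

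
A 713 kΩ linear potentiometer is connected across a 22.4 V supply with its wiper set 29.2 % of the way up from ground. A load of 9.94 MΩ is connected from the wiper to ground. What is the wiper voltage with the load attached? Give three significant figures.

The wiper splits the pot into (1−α)R = 504.8 kΩ above and αR = 208.2 kΩ below.
Lower section ‖ load = 203.9 kΩ.
V_wiper = 22.4 × 203.9/(504.8 + 203.9) = 6.45 V.

V ≈ 6.45 V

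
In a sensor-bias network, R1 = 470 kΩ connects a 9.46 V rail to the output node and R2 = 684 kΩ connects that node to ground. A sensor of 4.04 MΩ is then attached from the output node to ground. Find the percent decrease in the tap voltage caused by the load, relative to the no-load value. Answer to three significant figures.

The divider's output (Thévenin) resistance is R1‖R2 = 278.6 kΩ.
Fractional drop under load = R_th/(R_th + R_L) = 278.6 / (278.6 + 4040) = 0.06451.
So the output falls by 6.45 %.

6.45 %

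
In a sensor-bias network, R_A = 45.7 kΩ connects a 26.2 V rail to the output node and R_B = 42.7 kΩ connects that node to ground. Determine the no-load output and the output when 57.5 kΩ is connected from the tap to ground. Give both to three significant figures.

Open-circuit: V = 26.2 × 42.7/(45.7 + 42.7) = 12.7 V.
With the load, R_B becomes R_B‖R_L = 24.50 kΩ, so V = 26.2 × 24.50/70.20 = 9.14 V.

Unloaded: 12.7 V; loaded: 9.14 V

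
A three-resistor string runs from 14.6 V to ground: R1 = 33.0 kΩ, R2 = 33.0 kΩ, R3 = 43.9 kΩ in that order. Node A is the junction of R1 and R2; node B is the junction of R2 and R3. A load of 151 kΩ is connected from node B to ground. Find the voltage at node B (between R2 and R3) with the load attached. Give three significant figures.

At node B, R3 is in parallel with the load: R3‖R_L = 34.01 kΩ.
Below node A the resistance is R2 + (R3‖R_L) = 67.01 kΩ, so V_A = 14.6 × 67.01/100.0 = 9.783 V.
Then V_B = V_A × (R3‖R_L)/(R2 + R3‖R_L) = 9.783 × 34.01/67.01 = 4.97 V.

V ≈ 4.97 V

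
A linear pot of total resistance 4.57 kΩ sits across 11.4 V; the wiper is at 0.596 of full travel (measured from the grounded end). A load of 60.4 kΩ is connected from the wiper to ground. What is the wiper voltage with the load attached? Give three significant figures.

V ≈ 6.67 V

The wiper splits the pot into (1−α)R = 1.846 kΩ above and αR = 2.724 kΩ below.
Lower section ‖ load = 2.606 kΩ.
V_wiper = 11.4 × 2.606/(1.846 + 2.606) = 6.67 V.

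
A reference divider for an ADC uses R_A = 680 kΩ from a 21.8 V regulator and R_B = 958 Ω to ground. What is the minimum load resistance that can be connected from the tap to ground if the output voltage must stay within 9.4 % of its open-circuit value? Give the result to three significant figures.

Output resistance R_th = R_A‖R_B = (680000 × 958)/681000 = 956.7 Ω.
The fractional drop is R_th/(R_th + R_L); requiring this ≤ 0.0940 gives R_L ≥ R_th(1/0.0940 − 1) = 956.7 × 9.638 = 9.22 kΩ.

R_L(min) ≈ 9.22 kΩ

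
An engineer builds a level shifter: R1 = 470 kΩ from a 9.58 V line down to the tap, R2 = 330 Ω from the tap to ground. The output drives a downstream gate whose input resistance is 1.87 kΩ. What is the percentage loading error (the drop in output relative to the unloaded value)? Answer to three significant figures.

The divider's output (Thévenin) resistance is R1‖R2 = 329.8 Ω.
Fractional drop under load = R_th/(R_th + R_L) = 329.8 / (329.8 + 1870) = 0.1499.
So the output falls by 15.0 %.

15.0 %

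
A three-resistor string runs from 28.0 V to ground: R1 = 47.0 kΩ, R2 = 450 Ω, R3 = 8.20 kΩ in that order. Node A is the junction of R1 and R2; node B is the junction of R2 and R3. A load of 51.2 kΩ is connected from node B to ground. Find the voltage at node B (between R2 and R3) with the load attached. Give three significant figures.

V ≈ 3.63 V

At node B, R3 is in parallel with the load: R3‖R_L = 7068 Ω.
Below node A the resistance is R2 + (R3‖R_L) = 7518 Ω, so V_A = 28.0 × 7518/54520 = 3.861 V.
Then V_B = V_A × (R3‖R_L)/(R2 + R3‖R_L) = 3.861 × 7068/7518 = 3.63 V.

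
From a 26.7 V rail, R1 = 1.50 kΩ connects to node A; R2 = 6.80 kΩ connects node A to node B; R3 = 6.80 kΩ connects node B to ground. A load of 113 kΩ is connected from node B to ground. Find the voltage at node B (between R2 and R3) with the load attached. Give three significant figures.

V ≈ 11.6 V

At node B, R3 is in parallel with the load: R3‖R_L = 6.414 kΩ.
Below node A the resistance is R2 + (R3‖R_L) = 13.21 kΩ, so V_A = 26.7 × 13.21/14.71 = 23.98 V.
Then V_B = V_A × (R3‖R_L)/(R2 + R3‖R_L) = 23.98 × 6.414/13.21 = 11.6 V.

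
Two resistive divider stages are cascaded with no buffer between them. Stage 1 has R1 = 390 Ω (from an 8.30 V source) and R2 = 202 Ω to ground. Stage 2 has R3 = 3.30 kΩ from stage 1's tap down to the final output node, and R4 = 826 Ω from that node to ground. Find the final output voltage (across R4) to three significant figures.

V_out ≈ 0.549 V

Stage 2 presents R3+R4 = 4126 Ω as a load on stage 1's tap.
Stage 1's lower leg becomes R2‖(R3+R4) = 192.6 Ω, so V_mid = 8.30 × 192.6/582.6 = 2.744 V.
Stage 2 is itself unloaded: V_out = V_mid × R4/(R3+R4) = 2.744 × 826/4126 = 0.549 V.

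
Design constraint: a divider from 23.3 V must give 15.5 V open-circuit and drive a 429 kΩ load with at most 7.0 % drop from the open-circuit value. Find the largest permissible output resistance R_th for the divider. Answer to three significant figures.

R_th ≤ 32.3 kΩ

Loading drop = R_th/(R_th + R_L) ≤ 0.0700, so R_th ≤ R_L · ε/(1−ε) = 429 kΩ × 0.0700/0.9300 = 32.3 kΩ.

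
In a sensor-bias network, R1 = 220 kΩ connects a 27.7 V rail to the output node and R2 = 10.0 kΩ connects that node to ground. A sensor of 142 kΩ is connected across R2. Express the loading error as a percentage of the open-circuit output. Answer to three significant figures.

6.31 %

The divider's output (Thévenin) resistance is R1‖R2 = 9.565 kΩ.
Fractional drop under load = R_th/(R_th + R_L) = 9.565 / (9.565 + 142) = 0.06311.
So the output falls by 6.31 %.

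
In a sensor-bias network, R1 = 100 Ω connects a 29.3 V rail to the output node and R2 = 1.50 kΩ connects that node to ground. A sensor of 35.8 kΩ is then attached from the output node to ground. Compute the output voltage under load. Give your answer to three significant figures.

V_out ≈ 27.4 V

The load sits in parallel with R2: R2‖R_L = (1500 × 35800) / (1500 + 35800) = 1440 Ω.
V_out = 29.3 × 1440 / (100 + 1440) = 29.3 × 1440/1540 = 27.4 V.
(Unloaded it would have been 27.5 V.)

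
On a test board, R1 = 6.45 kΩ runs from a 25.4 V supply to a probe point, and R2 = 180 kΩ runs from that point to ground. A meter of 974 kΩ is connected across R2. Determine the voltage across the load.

V_out ≈ 24.4 V

The load sits in parallel with R2: R2‖R_L = (180 × 974) / (180 + 974) = 151.9 kΩ.
V_out = 25.4 × 151.9 / (6.45 + 151.9) = 25.4 × 151.9/158.4 = 24.4 V.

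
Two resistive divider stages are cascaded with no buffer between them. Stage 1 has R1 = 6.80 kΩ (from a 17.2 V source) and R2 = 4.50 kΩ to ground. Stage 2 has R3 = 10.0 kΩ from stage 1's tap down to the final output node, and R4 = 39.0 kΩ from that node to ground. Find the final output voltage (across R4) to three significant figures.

Stage 2 presents R3+R4 = 49.00 kΩ as a load on stage 1's tap.
Stage 1's lower leg becomes R2‖(R3+R4) = 4.121 kΩ, so V_mid = 17.2 × 4.121/10.92 = 6.491 V.
Stage 2 is itself unloaded: V_out = V_mid × R4/(R3+R4) = 6.491 × 39.0/49.00 = 5.17 V.

V_out ≈ 5.17 V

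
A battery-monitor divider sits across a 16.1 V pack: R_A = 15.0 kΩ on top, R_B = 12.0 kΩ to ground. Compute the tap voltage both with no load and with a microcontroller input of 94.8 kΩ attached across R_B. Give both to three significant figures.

Open-circuit: V = 16.1 × 12.0/(15.0 + 12.0) = 7.16 V.
With the load, R_B becomes R_B‖R_L = 10.65 kΩ, so V = 16.1 × 10.65/25.65 = 6.69 V.

Unloaded: 7.16 V; loaded: 6.69 V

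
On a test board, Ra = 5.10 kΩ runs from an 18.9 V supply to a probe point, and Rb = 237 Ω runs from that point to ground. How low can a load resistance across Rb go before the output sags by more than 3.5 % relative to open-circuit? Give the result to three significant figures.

R_L(min) ≈ 6.24 kΩ

Output resistance R_th = Ra‖Rb = (5100 × 237)/5337 = 226.5 Ω.
The fractional drop is R_th/(R_th + R_L); requiring this ≤ 0.0350 gives R_L ≥ R_th(1/0.0350 − 1) = 226.5 × 27.57 = 6.24 kΩ.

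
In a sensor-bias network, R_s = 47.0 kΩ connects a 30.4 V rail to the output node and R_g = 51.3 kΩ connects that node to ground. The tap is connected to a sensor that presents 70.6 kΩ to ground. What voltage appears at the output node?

V_out ≈ 11.8 V

The load sits in parallel with R_g: R_g‖R_L = (51.3 × 70.6) / (51.3 + 70.6) = 29.71 kΩ.
V_out = 30.4 × 29.71 / (47.0 + 29.71) = 30.4 × 29.71/76.71 = 11.8 V.
(Unloaded it would have been 15.9 V.)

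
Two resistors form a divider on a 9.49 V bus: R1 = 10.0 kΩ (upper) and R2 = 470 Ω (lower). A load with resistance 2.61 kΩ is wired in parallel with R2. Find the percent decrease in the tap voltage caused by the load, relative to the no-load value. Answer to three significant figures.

14.7 %

The divider's output (Thévenin) resistance is R1‖R2 = 448.9 Ω.
Fractional drop under load = R_th/(R_th + R_L) = 448.9 / (448.9 + 2610) = 0.1468.
So the output falls by 14.7 %.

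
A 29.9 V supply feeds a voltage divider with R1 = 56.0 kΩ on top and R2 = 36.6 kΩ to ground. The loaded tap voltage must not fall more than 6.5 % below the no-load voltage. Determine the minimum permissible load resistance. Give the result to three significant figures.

R_L(min) ≈ 318 kΩ

Output resistance R_th = R1‖R2 = (56.0 × 36.6)/92.60 = 22.13 kΩ.
The fractional drop is R_th/(R_th + R_L); requiring this ≤ 0.0650 gives R_L ≥ R_th(1/0.0650 − 1) = 22.13 × 14.38 = 318 kΩ.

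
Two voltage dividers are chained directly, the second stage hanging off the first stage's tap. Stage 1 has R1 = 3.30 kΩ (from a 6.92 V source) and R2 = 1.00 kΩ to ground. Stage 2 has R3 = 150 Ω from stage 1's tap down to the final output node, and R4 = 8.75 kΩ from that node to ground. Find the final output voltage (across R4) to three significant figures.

V_out ≈ 1.46 V

Stage 2 presents R3+R4 = 8900 Ω as a load on stage 1's tap.
Stage 1's lower leg becomes R2‖(R3+R4) = 899.0 Ω, so V_mid = 6.92 × 899.0/4199 = 1.482 V.
Stage 2 is itself unloaded: V_out = V_mid × R4/(R3+R4) = 1.482 × 8750/8900 = 1.46 V.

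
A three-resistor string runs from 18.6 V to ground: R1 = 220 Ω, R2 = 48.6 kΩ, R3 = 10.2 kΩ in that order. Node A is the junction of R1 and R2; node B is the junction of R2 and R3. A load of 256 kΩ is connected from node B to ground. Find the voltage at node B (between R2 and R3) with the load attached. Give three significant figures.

V ≈ 3.11 V

At node B, R3 is in parallel with the load: R3‖R_L = 9809 Ω.
Below node A the resistance is R2 + (R3‖R_L) = 58410 Ω, so V_A = 18.6 × 58410/58630 = 18.53 V.
Then V_B = V_A × (R3‖R_L)/(R2 + R3‖R_L) = 18.53 × 9809/58410 = 3.11 V.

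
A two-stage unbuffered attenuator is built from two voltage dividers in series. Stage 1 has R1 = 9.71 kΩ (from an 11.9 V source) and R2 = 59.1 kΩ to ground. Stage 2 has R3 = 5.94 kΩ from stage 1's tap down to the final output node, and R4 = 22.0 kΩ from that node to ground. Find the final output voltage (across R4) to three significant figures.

V_out ≈ 6.20 V

Stage 2 presents R3+R4 = 27.94 kΩ as a load on stage 1's tap.
Stage 1's lower leg becomes R2‖(R3+R4) = 18.97 kΩ, so V_mid = 11.9 × 18.97/28.68 = 7.871 V.
Stage 2 is itself unloaded: V_out = V_mid × R4/(R3+R4) = 7.871 × 22.0/27.94 = 6.20 V.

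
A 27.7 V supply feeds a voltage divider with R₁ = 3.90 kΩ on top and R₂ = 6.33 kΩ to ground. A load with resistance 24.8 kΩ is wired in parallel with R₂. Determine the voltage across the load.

V_out ≈ 15.6 V

The load sits in parallel with R₂: R₂‖R_L = (6.33 × 24.8) / (6.33 + 24.8) = 5.043 kΩ.
V_out = 27.7 × 5.043 / (3.90 + 5.043) = 27.7 × 5.043/8.943 = 15.6 V.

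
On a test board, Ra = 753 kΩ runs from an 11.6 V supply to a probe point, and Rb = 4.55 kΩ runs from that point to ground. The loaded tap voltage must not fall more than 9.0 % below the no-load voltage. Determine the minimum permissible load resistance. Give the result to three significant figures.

Output resistance R_th = Ra‖Rb = (753 × 4.55)/757.5 = 4.523 kΩ.
The fractional drop is R_th/(R_th + R_L); requiring this ≤ 0.0900 gives R_L ≥ R_th(1/0.0900 − 1) = 4.523 × 10.11 = 45.7 kΩ.

R_L(min) ≈ 45.7 kΩ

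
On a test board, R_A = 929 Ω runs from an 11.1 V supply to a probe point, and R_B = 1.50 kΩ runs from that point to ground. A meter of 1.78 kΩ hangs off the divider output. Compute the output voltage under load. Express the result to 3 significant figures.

V_out ≈ 5.18 V

The load sits in parallel with R_B: R_B‖R_L = (1500 × 1780) / (1500 + 1780) = 814.0 Ω.
V_out = 11.1 × 814.0 / (929 + 814.0) = 11.1 × 814.0/1743 = 5.18 V.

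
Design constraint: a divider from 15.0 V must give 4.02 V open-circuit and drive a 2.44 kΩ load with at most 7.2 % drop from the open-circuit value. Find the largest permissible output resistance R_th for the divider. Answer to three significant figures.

R_th ≤ 189 Ω

Loading drop = R_th/(R_th + R_L) ≤ 0.0720, so R_th ≤ R_L · ε/(1−ε) = 2.44 kΩ × 0.0720/0.9280 = 189 Ω.
(Any R1, R2 with R2/(R1+R2) = 0.268 and R1‖R2 ≤ 189 Ω will meet the spec.)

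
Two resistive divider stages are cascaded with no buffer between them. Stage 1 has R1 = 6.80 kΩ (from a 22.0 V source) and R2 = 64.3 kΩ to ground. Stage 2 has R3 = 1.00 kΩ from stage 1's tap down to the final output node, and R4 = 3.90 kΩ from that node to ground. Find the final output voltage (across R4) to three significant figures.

V_out ≈ 7.02 V

Stage 2 presents R3+R4 = 4.900 kΩ as a load on stage 1's tap.
Stage 1's lower leg becomes R2‖(R3+R4) = 4.553 kΩ, so V_mid = 22.0 × 4.553/11.35 = 8.823 V.
Stage 2 is itself unloaded: V_out = V_mid × R4/(R3+R4) = 8.823 × 3.90/4.900 = 7.02 V.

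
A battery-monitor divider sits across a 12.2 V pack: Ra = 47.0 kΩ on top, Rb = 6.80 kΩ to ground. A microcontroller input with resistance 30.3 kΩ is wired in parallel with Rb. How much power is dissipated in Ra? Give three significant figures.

Total resistance from the source is Ra + (Rb‖R_L) = 52.55 kΩ, so I = 12.2/52.55 kΩ = 0.2321 mA.
P = I²·Ra = (0.2321 mA)² × 47.0 kΩ = 2.53 mW.

P ≈ 2.53 mW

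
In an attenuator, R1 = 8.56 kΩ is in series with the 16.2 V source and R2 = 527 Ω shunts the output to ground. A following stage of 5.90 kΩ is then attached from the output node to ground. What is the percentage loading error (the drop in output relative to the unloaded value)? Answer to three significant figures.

7.76 %

The divider's output (Thévenin) resistance is R1‖R2 = 496.4 Ω.
Fractional drop under load = R_th/(R_th + R_L) = 496.4 / (496.4 + 5900) = 0.07761.
So the output falls by 7.76 %.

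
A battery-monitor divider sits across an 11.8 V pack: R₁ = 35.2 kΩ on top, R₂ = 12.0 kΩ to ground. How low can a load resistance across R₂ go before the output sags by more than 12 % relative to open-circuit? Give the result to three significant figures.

R_L(min) ≈ 65.6 kΩ

Output resistance R_th = R₁‖R₂ = (35.2 × 12.0)/47.20 = 8.949 kΩ.
The fractional drop is R_th/(R_th + R_L); requiring this ≤ 0.120 gives R_L ≥ R_th(1/0.120 − 1) = 8.949 × 7.333 = 65.6 kΩ.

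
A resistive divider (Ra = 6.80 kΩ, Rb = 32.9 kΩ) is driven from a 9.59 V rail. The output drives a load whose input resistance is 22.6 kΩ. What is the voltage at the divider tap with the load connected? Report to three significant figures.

V_out ≈ 6.36 V

The load sits in parallel with Rb: Rb‖R_L = (32.9 × 22.6) / (32.9 + 22.6) = 13.40 kΩ.
V_out = 9.59 × 13.40 / (6.80 + 13.40) = 9.59 × 13.40/20.20 = 6.36 V.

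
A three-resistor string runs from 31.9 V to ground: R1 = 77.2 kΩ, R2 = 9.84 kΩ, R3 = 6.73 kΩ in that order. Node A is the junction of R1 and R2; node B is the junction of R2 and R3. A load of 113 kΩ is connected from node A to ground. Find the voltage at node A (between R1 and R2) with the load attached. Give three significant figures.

Below node A the series string R2+R3 = 16.57 kΩ sits in parallel with the 113 kΩ load: 14.45 kΩ.
V_A = 31.9 × 14.45/(77.2 + 14.45) = 5.03 V.

V ≈ 5.03 V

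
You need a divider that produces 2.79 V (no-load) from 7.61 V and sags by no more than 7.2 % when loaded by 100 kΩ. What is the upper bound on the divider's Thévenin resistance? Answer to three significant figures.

Loading drop = R_th/(R_th + R_L) ≤ 0.0720, so R_th ≤ R_L · ε/(1−ε) = 100 kΩ × 0.0720/0.9280 = 7.76 kΩ.

R_th ≤ 7.76 kΩ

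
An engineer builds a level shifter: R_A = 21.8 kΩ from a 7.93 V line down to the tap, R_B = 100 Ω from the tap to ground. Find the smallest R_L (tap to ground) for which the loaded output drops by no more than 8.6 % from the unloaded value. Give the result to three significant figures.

Output resistance R_th = R_A‖R_B = (21800 × 100)/21900 = 99.54 Ω.
The fractional drop is R_th/(R_th + R_L); requiring this ≤ 0.0860 gives R_L ≥ R_th(1/0.0860 − 1) = 99.54 × 10.63 = 1.06 kΩ.

R_L(min) ≈ 1.06 kΩ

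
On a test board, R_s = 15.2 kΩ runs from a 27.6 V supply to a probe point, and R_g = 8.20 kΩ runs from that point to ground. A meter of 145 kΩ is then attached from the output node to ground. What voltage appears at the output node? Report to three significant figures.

V_out ≈ 9.33 V

The load sits in parallel with R_g: R_g‖R_L = (8.20 × 145) / (8.20 + 145) = 7.761 kΩ.
V_out = 27.6 × 7.761 / (15.2 + 7.761) = 27.6 × 7.761/22.96 = 9.33 V.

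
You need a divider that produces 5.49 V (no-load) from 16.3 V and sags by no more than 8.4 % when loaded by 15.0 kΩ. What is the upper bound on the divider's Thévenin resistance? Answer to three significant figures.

R_th ≤ 1.38 kΩ

Loading drop = R_th/(R_th + R_L) ≤ 0.0840, so R_th ≤ R_L · ε/(1−ε) = 15.0 kΩ × 0.0840/0.9160 = 1.38 kΩ.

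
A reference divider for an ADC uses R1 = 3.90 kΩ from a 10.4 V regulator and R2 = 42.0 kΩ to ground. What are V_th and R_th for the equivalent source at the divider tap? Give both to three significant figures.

V_th = 9.52 V, R_th = 3.57 kΩ

V_th is the open-circuit tap voltage: 10.4 × 42.0/(3.90 + 42.0) = 9.52 V.
With the supply zeroed, R1 and R2 appear in parallel from the tap: R_th = R1‖R2 = (3.90 × 42.0)/45.90 = 3.57 kΩ.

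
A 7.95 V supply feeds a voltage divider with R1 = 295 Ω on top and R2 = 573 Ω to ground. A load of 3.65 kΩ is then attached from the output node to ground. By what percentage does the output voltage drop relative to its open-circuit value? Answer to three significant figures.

The divider's output (Thévenin) resistance is R1‖R2 = 194.7 Ω.
Fractional drop under load = R_th/(R_th + R_L) = 194.7 / (194.7 + 3650) = 0.05065.
So the output falls by 5.07 %.

5.07 %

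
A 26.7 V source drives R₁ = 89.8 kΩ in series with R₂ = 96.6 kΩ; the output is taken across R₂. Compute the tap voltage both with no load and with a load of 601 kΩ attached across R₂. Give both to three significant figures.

Open-circuit: V = 26.7 × 96.6/(89.8 + 96.6) = 13.8 V.
With the load, R₂ becomes R₂‖R_L = 83.22 kΩ, so V = 26.7 × 83.22/173.0 = 12.8 V.

Unloaded: 13.8 V; loaded: 12.8 V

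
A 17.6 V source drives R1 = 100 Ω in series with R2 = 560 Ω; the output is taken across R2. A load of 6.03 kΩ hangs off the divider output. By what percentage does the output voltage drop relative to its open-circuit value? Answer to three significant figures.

The divider's output (Thévenin) resistance is R1‖R2 = 84.85 Ω.
Fractional drop under load = R_th/(R_th + R_L) = 84.85 / (84.85 + 6030) = 0.01388.
So the output falls by 1.39 %.

1.39 %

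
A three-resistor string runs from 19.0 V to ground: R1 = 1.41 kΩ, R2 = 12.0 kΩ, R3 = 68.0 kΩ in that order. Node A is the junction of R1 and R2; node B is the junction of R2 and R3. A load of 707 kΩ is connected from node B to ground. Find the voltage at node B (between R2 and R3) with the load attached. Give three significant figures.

V ≈ 15.6 V

At node B, R3 is in parallel with the load: R3‖R_L = 62.03 kΩ.
Below node A the resistance is R2 + (R3‖R_L) = 74.03 kΩ, so V_A = 19.0 × 74.03/75.44 = 18.64 V.
Then V_B = V_A × (R3‖R_L)/(R2 + R3‖R_L) = 18.64 × 62.03/74.03 = 15.6 V.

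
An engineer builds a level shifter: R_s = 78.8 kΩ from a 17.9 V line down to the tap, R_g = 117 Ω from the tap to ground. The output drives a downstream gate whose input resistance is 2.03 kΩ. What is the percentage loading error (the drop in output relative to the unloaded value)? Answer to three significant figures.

5.44 %

The divider's output (Thévenin) resistance is R_s‖R_g = 116.8 Ω.
Fractional drop under load = R_th/(R_th + R_L) = 116.8 / (116.8 + 2030) = 0.05442.
So the output falls by 5.44 %.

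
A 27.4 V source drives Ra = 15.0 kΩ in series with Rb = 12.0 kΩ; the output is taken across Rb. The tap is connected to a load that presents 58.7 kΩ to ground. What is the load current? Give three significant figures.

I_L ≈ 0.186 mA

Rb‖R_L = 9.963 kΩ; V_out = 27.4 × 9.963/24.96 = 10.94 V.
I_L = V_out / R_L = 10.94 / 58.7 kΩ = 0.186 mA.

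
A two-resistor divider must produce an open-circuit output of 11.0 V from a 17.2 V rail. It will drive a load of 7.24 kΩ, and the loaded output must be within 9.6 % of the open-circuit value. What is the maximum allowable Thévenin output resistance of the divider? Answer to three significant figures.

R_th ≤ 769 Ω

Loading drop = R_th/(R_th + R_L) ≤ 0.0960, so R_th ≤ R_L · ε/(1−ε) = 7.24 kΩ × 0.0960/0.9040 = 769 Ω.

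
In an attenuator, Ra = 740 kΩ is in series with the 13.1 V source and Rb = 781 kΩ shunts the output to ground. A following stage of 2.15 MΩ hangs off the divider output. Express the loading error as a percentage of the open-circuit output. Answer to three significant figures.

Unloaded V = 13.1 × 781/1521 = 6.727 V.
Loaded: Rb‖R_L = 572.9 kΩ, giving V = 13.1 × 572.9/1313 = 5.716 V.
Drop = (6.727 − 5.716) / 6.727 = 15.0 %.

15.0 %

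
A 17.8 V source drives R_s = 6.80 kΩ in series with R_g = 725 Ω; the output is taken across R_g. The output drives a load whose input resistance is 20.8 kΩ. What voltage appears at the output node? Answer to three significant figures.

V_out ≈ 1.66 V

The load sits in parallel with R_g: R_g‖R_L = (725 × 20800) / (725 + 20800) = 700.6 Ω.
V_out = 17.8 × 700.6 / (6800 + 700.6) = 17.8 × 700.6/7501 = 1.66 V.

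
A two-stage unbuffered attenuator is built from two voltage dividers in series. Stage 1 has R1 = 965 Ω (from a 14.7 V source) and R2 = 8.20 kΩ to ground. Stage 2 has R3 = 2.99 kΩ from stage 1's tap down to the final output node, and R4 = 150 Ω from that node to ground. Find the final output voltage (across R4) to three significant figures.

V_out ≈ 0.493 V

Stage 2 presents R3+R4 = 3140 Ω as a load on stage 1's tap.
Stage 1's lower leg becomes R2‖(R3+R4) = 2271 Ω, so V_mid = 14.7 × 2271/3236 = 10.32 V.
Stage 2 is itself unloaded: V_out = V_mid × R4/(R3+R4) = 10.32 × 150/3140 = 0.493 V.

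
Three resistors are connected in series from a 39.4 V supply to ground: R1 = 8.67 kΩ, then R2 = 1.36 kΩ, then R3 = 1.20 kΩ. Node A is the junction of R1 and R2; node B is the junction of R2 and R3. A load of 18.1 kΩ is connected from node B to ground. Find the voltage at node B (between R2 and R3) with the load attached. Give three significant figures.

V ≈ 3.97 V

At node B, R3 is in parallel with the load: R3‖R_L = 1.125 kΩ.
Below node A the resistance is R2 + (R3‖R_L) = 2.485 kΩ, so V_A = 39.4 × 2.485/11.16 = 8.778 V.
Then V_B = V_A × (R3‖R_L)/(R2 + R3‖R_L) = 8.778 × 1.125/2.485 = 3.97 V.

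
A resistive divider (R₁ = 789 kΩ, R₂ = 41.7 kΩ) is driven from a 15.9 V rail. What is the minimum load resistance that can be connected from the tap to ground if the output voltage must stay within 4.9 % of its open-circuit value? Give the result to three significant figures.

R_L(min) ≈ 769 kΩ

Output resistance R_th = R₁‖R₂ = (789 × 41.7)/830.7 = 39.61 kΩ.
The fractional drop is R_th/(R_th + R_L); requiring this ≤ 0.0490 gives R_L ≥ R_th(1/0.0490 − 1) = 39.61 × 19.41 = 769 kΩ.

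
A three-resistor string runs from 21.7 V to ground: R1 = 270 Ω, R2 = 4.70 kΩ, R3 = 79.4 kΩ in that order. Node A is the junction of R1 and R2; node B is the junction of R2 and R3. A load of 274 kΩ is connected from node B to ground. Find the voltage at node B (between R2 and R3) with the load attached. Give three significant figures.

V ≈ 20.1 V

At node B, R3 is in parallel with the load: R3‖R_L = 61560 Ω.
Below node A the resistance is R2 + (R3‖R_L) = 66260 Ω, so V_A = 21.7 × 66260/66530 = 21.61 V.
Then V_B = V_A × (R3‖R_L)/(R2 + R3‖R_L) = 21.61 × 61560/66260 = 20.1 V.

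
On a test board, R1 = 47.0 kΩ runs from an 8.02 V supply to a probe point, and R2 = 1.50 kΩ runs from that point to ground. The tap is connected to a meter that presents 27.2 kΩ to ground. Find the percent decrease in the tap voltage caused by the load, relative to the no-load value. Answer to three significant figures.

5.07 %

The divider's output (Thévenin) resistance is R1‖R2 = 1.454 kΩ.
Fractional drop under load = R_th/(R_th + R_L) = 1.454 / (1.454 + 27.2) = 0.05073.
So the output falls by 5.07 %.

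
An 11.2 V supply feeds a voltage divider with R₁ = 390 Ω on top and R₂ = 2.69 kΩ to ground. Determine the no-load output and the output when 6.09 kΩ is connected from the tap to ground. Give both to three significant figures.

Open-circuit: V = 11.2 × 2690/(390 + 2690) = 9.78 V.
With the load, R₂ becomes R₂‖R_L = 1866 Ω, so V = 11.2 × 1866/2256 = 9.26 V.

Unloaded: 9.78 V; loaded: 9.26 V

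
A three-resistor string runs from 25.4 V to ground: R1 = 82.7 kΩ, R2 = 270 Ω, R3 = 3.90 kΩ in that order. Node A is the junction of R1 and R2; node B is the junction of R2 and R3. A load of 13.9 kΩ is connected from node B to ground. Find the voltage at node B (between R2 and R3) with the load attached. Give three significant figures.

At node B, R3 is in parallel with the load: R3‖R_L = 3046 Ω.
Below node A the resistance is R2 + (R3‖R_L) = 3316 Ω, so V_A = 25.4 × 3316/86020 = 0.9791 V.
Then V_B = V_A × (R3‖R_L)/(R2 + R3‖R_L) = 0.9791 × 3046/3316 = 0.899 V.

V ≈ 0.899 V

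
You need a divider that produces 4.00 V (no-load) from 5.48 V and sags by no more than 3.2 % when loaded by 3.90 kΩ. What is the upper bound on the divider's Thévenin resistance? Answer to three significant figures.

R_th ≤ 129 Ω

Loading drop = R_th/(R_th + R_L) ≤ 0.0320, so R_th ≤ R_L · ε/(1−ε) = 3.90 kΩ × 0.0320/0.9680 = 129 Ω.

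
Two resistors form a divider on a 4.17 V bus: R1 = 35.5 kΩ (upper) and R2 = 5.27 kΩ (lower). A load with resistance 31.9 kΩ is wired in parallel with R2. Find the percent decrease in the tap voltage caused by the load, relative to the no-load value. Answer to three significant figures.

Unloaded V = 4.17 × 5.27/40.77 = 0.53902 V.
Loaded: R2‖R_L = 4.523 kΩ, giving V = 4.17 × 4.523/40.02 = 0.47123 V.
Drop = (0.53902 − 0.47123) / 0.53902 = 12.6 %.

12.6 %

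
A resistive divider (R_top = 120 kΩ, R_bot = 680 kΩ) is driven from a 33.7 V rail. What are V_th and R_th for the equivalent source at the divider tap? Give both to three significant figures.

V_th is the open-circuit tap voltage: 33.7 × 680/(120 + 680) = 28.6 V.
With the supply zeroed, R_top and R_bot appear in parallel from the tap: R_th = R_top‖R_bot = (120 × 680)/800.0 = 102 kΩ.

V_th = 28.6 V, R_th = 102 kΩ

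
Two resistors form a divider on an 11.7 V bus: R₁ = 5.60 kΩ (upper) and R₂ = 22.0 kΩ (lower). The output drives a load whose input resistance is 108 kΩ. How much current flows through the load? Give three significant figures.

I_L ≈ 0.0829 mA

R₂‖R_L = 18.28 kΩ; V_out = 11.7 × 18.28/23.88 = 8.956 V.
I_L = V_out / R_L = 8.956 / 108 kΩ = 0.0829 mA.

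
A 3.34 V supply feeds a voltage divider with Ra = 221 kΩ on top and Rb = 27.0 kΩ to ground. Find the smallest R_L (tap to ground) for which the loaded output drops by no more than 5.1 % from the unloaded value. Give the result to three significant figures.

Output resistance R_th = Ra‖Rb = (221 × 27.0)/248.0 = 24.06 kΩ.
The fractional drop is R_th/(R_th + R_L); requiring this ≤ 0.0510 gives R_L ≥ R_th(1/0.0510 − 1) = 24.06 × 18.61 = 448 kΩ.

R_L(min) ≈ 448 kΩ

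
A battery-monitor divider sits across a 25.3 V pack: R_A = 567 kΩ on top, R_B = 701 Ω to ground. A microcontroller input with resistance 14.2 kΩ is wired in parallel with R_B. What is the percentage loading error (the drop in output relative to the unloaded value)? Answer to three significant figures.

The divider's output (Thévenin) resistance is R_A‖R_B = 700.1 Ω.
Fractional drop under load = R_th/(R_th + R_L) = 700.1 / (700.1 + 14200) = 0.04699.
So the output falls by 4.70 %.

4.70 %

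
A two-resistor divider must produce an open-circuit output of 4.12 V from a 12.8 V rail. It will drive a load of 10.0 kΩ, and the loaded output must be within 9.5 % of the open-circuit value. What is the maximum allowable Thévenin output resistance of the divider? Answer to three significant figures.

R_th ≤ 1.05 kΩ

Loading drop = R_th/(R_th + R_L) ≤ 0.0950, so R_th ≤ R_L · ε/(1−ε) = 10.0 kΩ × 0.0950/0.9050 = 1.05 kΩ.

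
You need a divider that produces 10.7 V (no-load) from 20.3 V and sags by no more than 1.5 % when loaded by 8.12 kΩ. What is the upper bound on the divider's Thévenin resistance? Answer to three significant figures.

R_th ≤ 124 Ω

Loading drop = R_th/(R_th + R_L) ≤ 0.0150, so R_th ≤ R_L · ε/(1−ε) = 8.12 kΩ × 0.0150/0.9850 = 124 Ω.
(Any R1, R2 with R2/(R1+R2) = 0.527 and R1‖R2 ≤ 124 Ω will meet the spec.)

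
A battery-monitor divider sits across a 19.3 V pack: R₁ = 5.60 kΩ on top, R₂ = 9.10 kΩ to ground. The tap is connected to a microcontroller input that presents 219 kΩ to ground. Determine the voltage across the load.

V_out ≈ 11.8 V

The load sits in parallel with R₂: R₂‖R_L = (9.10 × 219) / (9.10 + 219) = 8.737 kΩ.
V_out = 19.3 × 8.737 / (5.60 + 8.737) = 19.3 × 8.737/14.34 = 11.8 V.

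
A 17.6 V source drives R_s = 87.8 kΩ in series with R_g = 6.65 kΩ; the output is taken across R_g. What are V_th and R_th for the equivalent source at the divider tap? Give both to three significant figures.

V_th = 1.24 V, R_th = 6.18 kΩ

V_th is the open-circuit tap voltage: 17.6 × 6.65/(87.8 + 6.65) = 1.24 V.
With the supply zeroed, R_s and R_g appear in parallel from the tap: R_th = R_s‖R_g = (87.8 × 6.65)/94.45 = 6.18 kΩ.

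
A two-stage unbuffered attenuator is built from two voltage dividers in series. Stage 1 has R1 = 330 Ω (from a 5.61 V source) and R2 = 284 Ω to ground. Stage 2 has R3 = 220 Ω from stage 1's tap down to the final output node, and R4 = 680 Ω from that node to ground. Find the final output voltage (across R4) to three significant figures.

V_out ≈ 1.68 V

Stage 2 presents R3+R4 = 900.0 Ω as a load on stage 1's tap.
Stage 1's lower leg becomes R2‖(R3+R4) = 215.9 Ω, so V_mid = 5.61 × 215.9/545.9 = 2.219 V.
Stage 2 is itself unloaded: V_out = V_mid × R4/(R3+R4) = 2.219 × 680/900.0 = 1.68 V.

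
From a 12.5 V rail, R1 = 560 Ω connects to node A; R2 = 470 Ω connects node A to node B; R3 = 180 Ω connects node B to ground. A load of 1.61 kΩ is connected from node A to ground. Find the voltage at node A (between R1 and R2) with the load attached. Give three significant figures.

V ≈ 5.66 V

Below node A the series string R2+R3 = 650.0 Ω sits in parallel with the 1610 Ω load: 463.1 Ω.
V_A = 12.5 × 463.1/(560 + 463.1) = 5.66 V.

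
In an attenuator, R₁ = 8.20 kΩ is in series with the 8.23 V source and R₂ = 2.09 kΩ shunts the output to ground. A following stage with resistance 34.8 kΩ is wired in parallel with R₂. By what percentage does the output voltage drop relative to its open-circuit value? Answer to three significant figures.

4.57 %

The divider's output (Thévenin) resistance is R₁‖R₂ = 1.666 kΩ.
Fractional drop under load = R_th/(R_th + R_L) = 1.666 / (1.666 + 34.8) = 0.04567.
So the output falls by 4.57 %.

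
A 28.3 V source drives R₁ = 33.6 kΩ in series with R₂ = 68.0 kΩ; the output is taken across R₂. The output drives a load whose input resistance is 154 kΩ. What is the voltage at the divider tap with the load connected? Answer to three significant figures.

V_out ≈ 16.5 V

The load sits in parallel with R₂: R₂‖R_L = (68.0 × 154) / (68.0 + 154) = 47.17 kΩ.
V_out = 28.3 × 47.17 / (33.6 + 47.17) = 28.3 × 47.17/80.77 = 16.5 V.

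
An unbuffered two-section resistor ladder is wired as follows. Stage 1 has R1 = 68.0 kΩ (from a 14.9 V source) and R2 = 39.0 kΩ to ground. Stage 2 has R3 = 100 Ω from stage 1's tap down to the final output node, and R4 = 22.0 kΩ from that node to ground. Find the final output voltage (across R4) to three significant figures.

Stage 2 presents R3+R4 = 22100 Ω as a load on stage 1's tap.
Stage 1's lower leg becomes R2‖(R3+R4) = 14110 Ω, so V_mid = 14.9 × 14110/82110 = 2.560 V.
Stage 2 is itself unloaded: V_out = V_mid × R4/(R3+R4) = 2.560 × 22000/22100 = 2.55 V.

V_out ≈ 2.55 V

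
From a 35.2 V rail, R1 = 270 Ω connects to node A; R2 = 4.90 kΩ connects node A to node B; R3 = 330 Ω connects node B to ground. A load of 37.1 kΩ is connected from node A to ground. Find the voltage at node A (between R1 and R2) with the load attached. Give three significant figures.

Below node A the series string R2+R3 = 5230 Ω sits in parallel with the 37100 Ω load: 4584 Ω.
V_A = 35.2 × 4584/(270 + 4584) = 33.2 V.

V ≈ 33.2 V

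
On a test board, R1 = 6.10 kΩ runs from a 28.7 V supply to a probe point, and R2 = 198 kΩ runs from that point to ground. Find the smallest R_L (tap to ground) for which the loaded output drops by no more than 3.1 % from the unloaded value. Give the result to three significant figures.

Output resistance R_th = R1‖R2 = (6.10 × 198)/204.1 = 5.918 kΩ.
The fractional drop is R_th/(R_th + R_L); requiring this ≤ 0.0310 gives R_L ≥ R_th(1/0.0310 − 1) = 5.918 × 31.26 = 185 kΩ.

R_L(min) ≈ 185 kΩ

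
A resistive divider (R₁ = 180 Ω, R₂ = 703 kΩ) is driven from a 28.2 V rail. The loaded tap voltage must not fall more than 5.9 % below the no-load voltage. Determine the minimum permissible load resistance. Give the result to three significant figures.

R_L(min) ≈ 2.87 kΩ

Output resistance R_th = R₁‖R₂ = (180 × 703000)/703200 = 180.0 Ω.
The fractional drop is R_th/(R_th + R_L); requiring this ≤ 0.0590 gives R_L ≥ R_th(1/0.0590 − 1) = 180.0 × 15.95 = 2.87 kΩ.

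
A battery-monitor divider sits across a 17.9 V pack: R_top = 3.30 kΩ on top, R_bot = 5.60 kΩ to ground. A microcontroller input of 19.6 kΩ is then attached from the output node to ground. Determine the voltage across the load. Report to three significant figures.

The load sits in parallel with R_bot: R_bot‖R_L = (5.60 × 19.6) / (5.60 + 19.6) = 4.356 kΩ.
V_out = 17.9 × 4.356 / (3.30 + 4.356) = 17.9 × 4.356/7.656 = 10.2 V.

V_out ≈ 10.2 V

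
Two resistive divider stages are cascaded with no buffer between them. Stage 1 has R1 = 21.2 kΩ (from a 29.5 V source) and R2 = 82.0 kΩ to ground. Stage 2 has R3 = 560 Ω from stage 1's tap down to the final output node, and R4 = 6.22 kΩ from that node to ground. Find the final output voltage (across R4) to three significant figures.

Stage 2 presents R3+R4 = 6780 Ω as a load on stage 1's tap.
Stage 1's lower leg becomes R2‖(R3+R4) = 6262 Ω, so V_mid = 29.5 × 6262/27460 = 6.727 V.
Stage 2 is itself unloaded: V_out = V_mid × R4/(R3+R4) = 6.727 × 6220/6780 = 6.17 V.

V_out ≈ 6.17 V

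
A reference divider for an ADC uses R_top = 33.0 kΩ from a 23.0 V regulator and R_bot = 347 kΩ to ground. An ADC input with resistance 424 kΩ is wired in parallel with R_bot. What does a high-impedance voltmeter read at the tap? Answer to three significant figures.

The load sits in parallel with R_bot: R_bot‖R_L = (347 × 424) / (347 + 424) = 190.8 kΩ.
V_out = 23.0 × 190.8 / (33.0 + 190.8) = 23.0 × 190.8/223.8 = 19.6 V.

V_out ≈ 19.6 V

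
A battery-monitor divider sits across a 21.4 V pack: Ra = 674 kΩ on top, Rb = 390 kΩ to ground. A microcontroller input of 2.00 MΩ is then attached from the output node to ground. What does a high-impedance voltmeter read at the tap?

The load sits in parallel with Rb: Rb‖R_L = (390 × 2000) / (390 + 2000) = 326.4 kΩ.
V_out = 21.4 × 326.4 / (674 + 326.4) = 21.4 × 326.4/1000 = 6.98 V.

V_out ≈ 6.98 V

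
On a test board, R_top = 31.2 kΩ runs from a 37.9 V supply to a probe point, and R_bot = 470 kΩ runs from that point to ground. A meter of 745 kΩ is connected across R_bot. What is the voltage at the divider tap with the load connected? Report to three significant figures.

V_out ≈ 34.2 V

The load sits in parallel with R_bot: R_bot‖R_L = (470 × 745) / (470 + 745) = 288.2 kΩ.
V_out = 37.9 × 288.2 / (31.2 + 288.2) = 37.9 × 288.2/319.4 = 34.2 V.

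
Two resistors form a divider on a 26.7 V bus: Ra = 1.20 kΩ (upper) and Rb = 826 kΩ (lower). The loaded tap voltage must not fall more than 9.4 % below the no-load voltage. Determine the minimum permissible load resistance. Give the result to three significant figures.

Output resistance R_th = Ra‖Rb = (1.20 × 826)/827.2 = 1.198 kΩ.
The fractional drop is R_th/(R_th + R_L); requiring this ≤ 0.0940 gives R_L ≥ R_th(1/0.0940 − 1) = 1.198 × 9.638 = 11.5 kΩ.

R_L(min) ≈ 11.5 kΩ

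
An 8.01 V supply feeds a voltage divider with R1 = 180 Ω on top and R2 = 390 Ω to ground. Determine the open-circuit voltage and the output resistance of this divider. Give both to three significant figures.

V_th = 5.48 V, R_th = 123 Ω

V_th is the open-circuit tap voltage: 8.01 × 390/(180 + 390) = 5.48 V.
With the supply zeroed, R1 and R2 appear in parallel from the tap: R_th = R1‖R2 = (180 × 390)/570.0 = 123 Ω.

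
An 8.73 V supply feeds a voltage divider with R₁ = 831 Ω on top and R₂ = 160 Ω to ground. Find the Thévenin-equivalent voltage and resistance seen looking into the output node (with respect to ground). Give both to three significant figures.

V_th is the open-circuit tap voltage: 8.73 × 160/(831 + 160) = 1.41 V.
With the supply zeroed, R₁ and R₂ appear in parallel from the tap: R_th = R₁‖R₂ = (831 × 160)/991.0 = 134 Ω.

V_th = 1.41 V, R_th = 134 Ω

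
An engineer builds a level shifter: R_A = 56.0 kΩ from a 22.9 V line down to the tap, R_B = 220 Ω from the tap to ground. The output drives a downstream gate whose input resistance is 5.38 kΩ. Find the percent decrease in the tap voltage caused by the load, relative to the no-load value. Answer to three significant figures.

The divider's output (Thévenin) resistance is R_A‖R_B = 219.1 Ω.
Fractional drop under load = R_th/(R_th + R_L) = 219.1 / (219.1 + 5380) = 0.03914.
So the output falls by 3.91 %.

3.91 %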